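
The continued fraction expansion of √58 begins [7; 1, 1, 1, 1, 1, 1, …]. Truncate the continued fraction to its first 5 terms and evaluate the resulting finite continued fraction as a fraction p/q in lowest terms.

38/5

a_0 = 7: 7/1
a_1 = 1: 8/1
a_2 = 1: 15/2
a_3 = 1: 23/3
a_4 = 1: 38/5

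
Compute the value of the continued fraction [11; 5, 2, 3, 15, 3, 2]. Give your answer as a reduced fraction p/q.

46336/4143

Build up convergents one term at a time:
a_0 = 11: 11/1
a_1 = 5: 56/5
a_2 = 2: 123/11
a_3 = 3: 425/38
a_4 = 15: 6498/581
a_5 = 3: 19919/1781
a_6 = 2: 46336/4143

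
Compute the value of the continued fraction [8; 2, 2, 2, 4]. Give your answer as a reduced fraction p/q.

446/53

a_0 = 8: 8/1
a_1 = 2: 17/2
a_2 = 2: 42/5
a_3 = 2: 101/12
a_4 = 4: 446/53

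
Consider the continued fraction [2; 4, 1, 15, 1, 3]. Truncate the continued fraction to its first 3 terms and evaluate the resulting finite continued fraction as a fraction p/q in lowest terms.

a_0 = 2: 2/1
a_1 = 4: 9/4
a_2 = 1: 11/5

11/5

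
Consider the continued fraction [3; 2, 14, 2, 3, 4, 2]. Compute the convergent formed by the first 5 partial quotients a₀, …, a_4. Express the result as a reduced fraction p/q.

728/209

Work from the innermost term outward:
Start with 3.
2 + 1/(3/1) = 2 + 1/3 = 7/3
14 + 1/(7/3) = 14 + 3/7 = 101/7
2 + 1/(101/7) = 2 + 7/101 = 209/101
3 + 1/(209/101) = 3 + 101/209 = 728/209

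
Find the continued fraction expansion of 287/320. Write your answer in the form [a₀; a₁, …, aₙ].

Run the Euclidean algorithm, recording each quotient:
287 ÷ 320 → quotient 0, remainder 287
320 ÷ 287 → quotient 1, remainder 33
287 ÷ 33 → quotient 8, remainder 23
33 ÷ 23 → quotient 1, remainder 10
23 ÷ 10 → quotient 2, remainder 3
10 ÷ 3 → quotient 3, remainder 1
3 ÷ 1 → quotient 3, remainder 0

[0; 1, 8, 1, 2, 3, 3]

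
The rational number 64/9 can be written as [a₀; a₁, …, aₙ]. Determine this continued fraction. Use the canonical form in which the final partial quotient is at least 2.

[7; 9]

Apply division with remainder until the remainder is 0:
64 ÷ 9 → quotient 7, remainder 1
9 ÷ 1 → quotient 9, remainder 0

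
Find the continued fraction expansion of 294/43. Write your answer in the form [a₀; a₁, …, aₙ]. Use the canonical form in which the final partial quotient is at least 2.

Repeatedly divide and take the remainder:
⌊294/43⌋ = 6, remainder 36
⌊43/36⌋ = 1, remainder 7
⌊36/7⌋ = 5, remainder 1
⌊7/1⌋ = 7, remainder 0

[6; 1, 5, 7]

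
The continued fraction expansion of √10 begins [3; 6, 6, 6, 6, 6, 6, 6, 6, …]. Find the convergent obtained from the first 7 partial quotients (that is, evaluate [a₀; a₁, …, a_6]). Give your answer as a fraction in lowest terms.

168717/53353

a_0 = 3: 3/1
a_1 = 6: 19/6
a_2 = 6: 117/37
a_3 = 6: 721/228
a_4 = 6: 4443/1405
a_5 = 6: 27379/8658
a_6 = 6: 168717/53353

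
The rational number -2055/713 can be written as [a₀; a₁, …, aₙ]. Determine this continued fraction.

[-3; 8, 2, 20, 2]

Repeatedly divide and take the remainder:
⌊-2055/713⌋ = -3, remainder 84
⌊713/84⌋ = 8, remainder 41
⌊84/41⌋ = 2, remainder 2
⌊41/2⌋ = 20, remainder 1
⌊2/1⌋ = 2, remainder 0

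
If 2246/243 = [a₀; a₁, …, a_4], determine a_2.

2246 = 9·243 + 59, so a_0 = 9
243 = 4·59 + 7, so a_1 = 4
59 = 8·7 + 3, so a_2 = 8

8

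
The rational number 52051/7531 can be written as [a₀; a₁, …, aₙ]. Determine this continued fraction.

[6; 1, 10, 3, 4, 51]

Run the Euclidean algorithm, recording each quotient:
⌊52051/7531⌋ = 6, remainder 6865
⌊7531/6865⌋ = 1, remainder 666
⌊6865/666⌋ = 10, remainder 205
⌊666/205⌋ = 3, remainder 51
⌊205/51⌋ = 4, remainder 1
⌊51/1⌋ = 51, remainder 0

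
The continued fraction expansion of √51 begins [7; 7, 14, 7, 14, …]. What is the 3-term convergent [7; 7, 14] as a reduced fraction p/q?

707/99

Compute successive convergents:
a_0 = 7: 7/1
a_1 = 7: 50/7
a_2 = 14: 707/99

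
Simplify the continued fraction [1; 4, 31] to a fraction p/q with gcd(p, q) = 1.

Start with 31.
4 + 1/(31/1) = 4 + 1/31 = 125/31
1 + 1/(125/31) = 1 + 31/125 = 156/125

156/125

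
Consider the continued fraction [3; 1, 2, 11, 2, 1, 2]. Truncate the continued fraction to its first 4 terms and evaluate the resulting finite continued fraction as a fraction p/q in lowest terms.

125/34

Collapse the nested fraction from the inside out:
Start with 11.
2 + 1/(11/1) = 2 + 1/11 = 23/11
1 + 1/(23/11) = 1 + 11/23 = 34/23
3 + 1/(34/23) = 3 + 23/34 = 125/34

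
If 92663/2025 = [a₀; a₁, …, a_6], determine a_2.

3

⌊92663/2025⌋ = 45, remainder 1538
⌊2025/1538⌋ = 1, remainder 487
⌊1538/487⌋ = 3, remainder 77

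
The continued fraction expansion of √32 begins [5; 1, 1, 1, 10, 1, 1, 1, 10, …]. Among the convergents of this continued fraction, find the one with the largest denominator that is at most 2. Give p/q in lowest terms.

11/2

a_0 = 5: 5/1  (≤ bound)
a_1 = 1: 6/1  (≤ bound)
a_2 = 1: 11/2  (≤ bound)
a_3 = 1: 17/3  (> 2, stop)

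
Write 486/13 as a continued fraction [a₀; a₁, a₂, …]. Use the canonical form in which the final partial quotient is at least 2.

[37; 2, 1, 1, 2]

⌊486/13⌋ = 37, remainder 5
⌊13/5⌋ = 2, remainder 3
⌊5/3⌋ = 1, remainder 2
⌊3/2⌋ = 1, remainder 1
⌊2/1⌋ = 2, remainder 0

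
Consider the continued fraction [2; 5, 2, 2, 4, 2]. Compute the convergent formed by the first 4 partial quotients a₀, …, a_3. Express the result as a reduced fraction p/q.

Start with 2.
2 + 1/(2/1) = 2 + 1/2 = 5/2
5 + 1/(5/2) = 5 + 2/5 = 27/5
2 + 1/(27/5) = 2 + 5/27 = 59/27

59/27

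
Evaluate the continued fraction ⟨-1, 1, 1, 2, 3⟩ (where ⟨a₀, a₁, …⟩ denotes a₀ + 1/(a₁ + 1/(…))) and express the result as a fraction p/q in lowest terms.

-7/17

Starting at the tail and folding back:
Start with 3.
2 + 1/(3/1) = 2 + 1/3 = 7/3
1 + 1/(7/3) = 1 + 3/7 = 10/7
1 + 1/(10/7) = 1 + 7/10 = 17/10
-1 + 1/(17/10) = -1 + 10/17 = -7/17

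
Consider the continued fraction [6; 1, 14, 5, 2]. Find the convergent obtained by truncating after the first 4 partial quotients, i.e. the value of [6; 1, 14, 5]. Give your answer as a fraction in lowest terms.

527/76

Start with 5.
14 + 1/(5/1) = 14 + 1/5 = 71/5
1 + 1/(71/5) = 1 + 5/71 = 76/71
6 + 1/(76/71) = 6 + 71/76 = 527/76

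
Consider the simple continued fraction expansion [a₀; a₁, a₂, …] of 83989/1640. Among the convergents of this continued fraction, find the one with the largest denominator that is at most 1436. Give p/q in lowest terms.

27194/531

List convergents until the denominator exceeds the bound:
a_0 = 51: 51/1  (≤ bound)
a_1 = 4: 205/4  (≤ bound)
a_2 = 1: 256/5  (≤ bound)
a_3 = 2: 717/14  (≤ bound)
a_4 = 3: 2407/47  (≤ bound)
a_5 = 11: 27194/531  (≤ bound)
a_6 = 3: 83989/1640  (> 1436, stop)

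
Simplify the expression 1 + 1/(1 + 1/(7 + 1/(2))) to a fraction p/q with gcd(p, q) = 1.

32/17

Starting at the tail and folding back:
Start with 2.
7 + 1/(2/1) = 7 + 1/2 = 15/2
1 + 1/(15/2) = 1 + 2/15 = 17/15
1 + 1/(17/15) = 1 + 15/17 = 32/17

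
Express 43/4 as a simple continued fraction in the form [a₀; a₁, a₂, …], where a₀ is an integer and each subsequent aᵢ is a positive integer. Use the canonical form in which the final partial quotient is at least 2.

43 ÷ 4 → quotient 10, remainder 3
4 ÷ 3 → quotient 1, remainder 1
3 ÷ 1 → quotient 3, remainder 0

[10; 1, 3]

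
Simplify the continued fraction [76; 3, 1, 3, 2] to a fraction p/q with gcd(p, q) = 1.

2593/34

Work from the innermost term outward:
Start with 2.
3 + 1/(2/1) = 3 + 1/2 = 7/2
1 + 1/(7/2) = 1 + 2/7 = 9/7
3 + 1/(9/7) = 3 + 7/9 = 34/9
76 + 1/(34/9) = 76 + 9/34 = 2593/34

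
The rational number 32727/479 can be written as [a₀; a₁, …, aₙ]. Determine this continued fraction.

[68; 3, 11, 14]

32727 ÷ 479 → quotient 68, remainder 155
479 ÷ 155 → quotient 3, remainder 14
155 ÷ 14 → quotient 11, remainder 1
14 ÷ 1 → quotient 14, remainder 0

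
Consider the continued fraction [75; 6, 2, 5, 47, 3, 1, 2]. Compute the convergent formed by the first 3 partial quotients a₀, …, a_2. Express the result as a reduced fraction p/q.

a_0 = 75: 75/1
a_1 = 6: 451/6
a_2 = 2: 977/13

977/13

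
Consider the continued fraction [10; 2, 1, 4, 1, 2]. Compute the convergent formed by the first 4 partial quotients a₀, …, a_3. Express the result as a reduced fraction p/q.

Start with 4.
1 + 1/(4/1) = 1 + 1/4 = 5/4
2 + 1/(5/4) = 2 + 4/5 = 14/5
10 + 1/(14/5) = 10 + 5/14 = 145/14

145/14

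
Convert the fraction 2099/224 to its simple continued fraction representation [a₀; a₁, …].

Apply division with remainder until the remainder is 0:
2099 ÷ 224 → quotient 9, remainder 83
224 ÷ 83 → quotient 2, remainder 58
83 ÷ 58 → quotient 1, remainder 25
58 ÷ 25 → quotient 2, remainder 8
25 ÷ 8 → quotient 3, remainder 1
8 ÷ 1 → quotient 8, remainder 0

[9; 2, 1, 2, 3, 8]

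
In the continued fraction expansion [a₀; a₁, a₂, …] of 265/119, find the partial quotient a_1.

265 = 2·119 + 27, so a_0 = 2
119 = 4·27 + 11, so a_1 = 4

4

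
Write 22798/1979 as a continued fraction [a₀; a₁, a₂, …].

⌊22798/1979⌋ = 11, remainder 1029
⌊1979/1029⌋ = 1, remainder 950
⌊1029/950⌋ = 1, remainder 79
⌊950/79⌋ = 12, remainder 2
⌊79/2⌋ = 39, remainder 1
⌊2/1⌋ = 2, remainder 0

[11; 1, 1, 12, 39, 2]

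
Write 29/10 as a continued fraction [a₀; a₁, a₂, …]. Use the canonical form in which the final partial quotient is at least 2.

Run the Euclidean algorithm, recording each quotient:
29 ÷ 10 → quotient 2, remainder 9
10 ÷ 9 → quotient 1, remainder 1
9 ÷ 1 → quotient 9, remainder 0

[2; 1, 9]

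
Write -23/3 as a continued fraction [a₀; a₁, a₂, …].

[-8; 3]

-23 = -8·3 + 1, so a_0 = -8
3 = 3·1 + 0, so a_1 = 3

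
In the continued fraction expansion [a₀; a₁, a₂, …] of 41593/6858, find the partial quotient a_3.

2

⌊41593/6858⌋ = 6, remainder 445
⌊6858/445⌋ = 15, remainder 183
⌊445/183⌋ = 2, remainder 79
⌊183/79⌋ = 2, remainder 25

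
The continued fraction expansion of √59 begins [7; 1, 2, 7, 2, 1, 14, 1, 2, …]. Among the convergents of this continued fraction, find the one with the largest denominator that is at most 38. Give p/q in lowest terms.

169/22

a_0 = 7: 7/1  (≤ bound)
a_1 = 1: 8/1  (≤ bound)
a_2 = 2: 23/3  (≤ bound)
a_3 = 7: 169/22  (≤ bound)
a_4 = 2: 361/47  (> 38, stop)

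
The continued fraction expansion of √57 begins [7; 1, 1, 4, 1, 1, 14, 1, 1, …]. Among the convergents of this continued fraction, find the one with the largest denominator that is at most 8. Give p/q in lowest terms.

List convergents until the denominator exceeds the bound:
a_0 = 7: 7/1  (≤ bound)
a_1 = 1: 8/1  (≤ bound)
a_2 = 1: 15/2  (≤ bound)
a_3 = 4: 68/9  (> 8, stop)

15/2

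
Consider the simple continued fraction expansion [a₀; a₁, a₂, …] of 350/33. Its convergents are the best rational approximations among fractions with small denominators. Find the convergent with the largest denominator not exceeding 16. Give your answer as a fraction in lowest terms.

List convergents until the denominator exceeds the bound:
a_0 = 10: 10/1  (≤ bound)
a_1 = 1: 11/1  (≤ bound)
a_2 = 1: 21/2  (≤ bound)
a_3 = 1: 32/3  (≤ bound)
a_4 = 1: 53/5  (≤ bound)
a_5 = 6: 350/33  (> 16, stop)

53/5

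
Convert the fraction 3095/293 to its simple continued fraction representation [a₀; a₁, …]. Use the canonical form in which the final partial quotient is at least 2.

[10; 1, 1, 3, 2, 5, 1, 2]

Run the Euclidean algorithm, recording each quotient:
⌊3095/293⌋ = 10, remainder 165
⌊293/165⌋ = 1, remainder 128
⌊165/128⌋ = 1, remainder 37
⌊128/37⌋ = 3, remainder 17
⌊37/17⌋ = 2, remainder 3
⌊17/3⌋ = 5, remainder 2
⌊3/2⌋ = 1, remainder 1
⌊2/1⌋ = 2, remainder 0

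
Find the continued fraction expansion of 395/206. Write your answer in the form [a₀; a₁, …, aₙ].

[1; 1, 11, 8, 2]

Apply division with remainder until the remainder is 0:
⌊395/206⌋ = 1, remainder 189
⌊206/189⌋ = 1, remainder 17
⌊189/17⌋ = 11, remainder 2
⌊17/2⌋ = 8, remainder 1
⌊2/1⌋ = 2, remainder 0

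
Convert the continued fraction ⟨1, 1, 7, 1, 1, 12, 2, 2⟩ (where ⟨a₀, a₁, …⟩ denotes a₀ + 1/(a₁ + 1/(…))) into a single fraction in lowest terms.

2069/1099

a_0 = 1: 1/1
a_1 = 1: 2/1
a_2 = 7: 15/8
a_3 = 1: 17/9
a_4 = 1: 32/17
a_5 = 12: 401/213
a_6 = 2: 834/443
a_7 = 2: 2069/1099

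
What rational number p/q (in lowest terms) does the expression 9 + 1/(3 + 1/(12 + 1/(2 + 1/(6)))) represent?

Work from the innermost term outward:
Start with 6.
2 + 1/(6/1) = 2 + 1/6 = 13/6
12 + 1/(13/6) = 12 + 6/13 = 162/13
3 + 1/(162/13) = 3 + 13/162 = 499/162
9 + 1/(499/162) = 9 + 162/499 = 4653/499

4653/499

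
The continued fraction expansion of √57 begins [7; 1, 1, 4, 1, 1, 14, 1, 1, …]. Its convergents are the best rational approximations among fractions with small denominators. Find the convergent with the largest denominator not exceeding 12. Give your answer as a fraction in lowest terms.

List convergents until the denominator exceeds the bound:
a_0 = 7: 7/1  (≤ bound)
a_1 = 1: 8/1  (≤ bound)
a_2 = 1: 15/2  (≤ bound)
a_3 = 4: 68/9  (≤ bound)
a_4 = 1: 83/11  (≤ bound)
a_5 = 1: 151/20  (> 12, stop)

83/11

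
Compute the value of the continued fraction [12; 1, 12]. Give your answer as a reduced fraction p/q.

Start with 12.
1 + 1/(12/1) = 1 + 1/12 = 13/12
12 + 1/(13/12) = 12 + 12/13 = 168/13

168/13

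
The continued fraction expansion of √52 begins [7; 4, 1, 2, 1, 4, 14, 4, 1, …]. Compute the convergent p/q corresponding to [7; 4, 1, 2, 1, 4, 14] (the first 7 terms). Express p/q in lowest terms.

Use the convergent recurrence hₖ = aₖ·hₖ₋₁ + hₖ₋₂ (and likewise for the denominators kₖ):
a_0 = 7: 7/1
a_1 = 4: 29/4
a_2 = 1: 36/5
a_3 = 2: 101/14
a_4 = 1: 137/19
a_5 = 4: 649/90
a_6 = 14: 9223/1279

9223/1279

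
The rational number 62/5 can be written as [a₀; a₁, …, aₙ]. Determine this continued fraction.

[12; 2, 2]

62 ÷ 5 → quotient 12, remainder 2
5 ÷ 2 → quotient 2, remainder 1
2 ÷ 1 → quotient 2, remainder 0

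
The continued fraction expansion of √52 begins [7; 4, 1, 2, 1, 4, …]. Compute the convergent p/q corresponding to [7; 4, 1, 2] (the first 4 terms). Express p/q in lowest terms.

Start with 2.
1 + 1/(2/1) = 1 + 1/2 = 3/2
4 + 1/(3/2) = 4 + 2/3 = 14/3
7 + 1/(14/3) = 7 + 3/14 = 101/14

101/14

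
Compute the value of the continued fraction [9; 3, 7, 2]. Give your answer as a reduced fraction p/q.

438/47

Work from the innermost term outward:
Start with 2.
7 + 1/(2/1) = 7 + 1/2 = 15/2
3 + 1/(15/2) = 3 + 2/15 = 47/15
9 + 1/(47/15) = 9 + 15/47 = 438/47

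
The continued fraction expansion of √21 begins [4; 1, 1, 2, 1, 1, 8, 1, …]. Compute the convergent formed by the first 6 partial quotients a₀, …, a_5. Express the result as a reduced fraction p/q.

Collapse the nested fraction from the inside out:
Start with 1.
1 + 1/(1/1) = 1 + 1/1 = 2/1
2 + 1/(2/1) = 2 + 1/2 = 5/2
1 + 1/(5/2) = 1 + 2/5 = 7/5
1 + 1/(7/5) = 1 + 5/7 = 12/7
4 + 1/(12/7) = 4 + 7/12 = 55/12

55/12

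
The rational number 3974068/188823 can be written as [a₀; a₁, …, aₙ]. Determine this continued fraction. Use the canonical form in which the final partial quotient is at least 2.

⌊3974068/188823⌋ = 21, remainder 8785
⌊188823/8785⌋ = 21, remainder 4338
⌊8785/4338⌋ = 2, remainder 109
⌊4338/109⌋ = 39, remainder 87
⌊109/87⌋ = 1, remainder 22
⌊87/22⌋ = 3, remainder 21
⌊22/21⌋ = 1, remainder 1
⌊21/1⌋ = 21, remainder 0

[21; 21, 2, 39, 1, 3, 1, 21]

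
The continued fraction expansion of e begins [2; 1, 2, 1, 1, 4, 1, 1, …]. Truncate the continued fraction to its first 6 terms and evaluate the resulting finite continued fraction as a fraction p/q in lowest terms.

Start with 4.
1 + 1/(4/1) = 1 + 1/4 = 5/4
1 + 1/(5/4) = 1 + 4/5 = 9/5
2 + 1/(9/5) = 2 + 5/9 = 23/9
1 + 1/(23/9) = 1 + 9/23 = 32/23
2 + 1/(32/23) = 2 + 23/32 = 87/32

87/32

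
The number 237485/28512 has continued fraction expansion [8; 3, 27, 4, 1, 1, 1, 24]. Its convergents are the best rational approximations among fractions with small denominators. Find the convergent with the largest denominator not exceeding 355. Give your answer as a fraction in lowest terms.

2757/331

a_0 = 8: 8/1  (≤ bound)
a_1 = 3: 25/3  (≤ bound)
a_2 = 27: 683/82  (≤ bound)
a_3 = 4: 2757/331  (≤ bound)
a_4 = 1: 3440/413  (> 355, stop)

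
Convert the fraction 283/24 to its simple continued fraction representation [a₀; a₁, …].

[11; 1, 3, 1, 4]

Run the Euclidean algorithm, recording each quotient:
⌊283/24⌋ = 11, remainder 19
⌊24/19⌋ = 1, remainder 5
⌊19/5⌋ = 3, remainder 4
⌊5/4⌋ = 1, remainder 1
⌊4/1⌋ = 4, remainder 0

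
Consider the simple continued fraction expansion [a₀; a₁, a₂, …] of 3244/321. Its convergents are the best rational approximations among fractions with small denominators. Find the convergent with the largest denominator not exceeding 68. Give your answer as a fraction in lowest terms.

a_0 = 10: 10/1  (≤ bound)
a_1 = 9: 91/9  (≤ bound)
a_2 = 2: 192/19  (≤ bound)
a_3 = 3: 667/66  (≤ bound)
a_4 = 1: 859/85  (> 68, stop)

667/66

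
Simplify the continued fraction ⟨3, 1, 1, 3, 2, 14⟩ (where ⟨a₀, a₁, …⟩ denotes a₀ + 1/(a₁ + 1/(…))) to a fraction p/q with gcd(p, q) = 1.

823/231

Start with 14.
2 + 1/(14/1) = 2 + 1/14 = 29/14
3 + 1/(29/14) = 3 + 14/29 = 101/29
1 + 1/(101/29) = 1 + 29/101 = 130/101
1 + 1/(130/101) = 1 + 101/130 = 231/130
3 + 1/(231/130) = 3 + 130/231 = 823/231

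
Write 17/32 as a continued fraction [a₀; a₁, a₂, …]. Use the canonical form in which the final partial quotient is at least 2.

⌊17/32⌋ = 0, remainder 17
⌊32/17⌋ = 1, remainder 15
⌊17/15⌋ = 1, remainder 2
⌊15/2⌋ = 7, remainder 1
⌊2/1⌋ = 2, remainder 0

[0; 1, 1, 7, 2]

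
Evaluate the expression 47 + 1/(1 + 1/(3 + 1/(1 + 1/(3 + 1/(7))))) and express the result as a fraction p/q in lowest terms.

6595/138

Start with 7.
3 + 1/(7/1) = 3 + 1/7 = 22/7
1 + 1/(22/7) = 1 + 7/22 = 29/22
3 + 1/(29/22) = 3 + 22/29 = 109/29
1 + 1/(109/29) = 1 + 29/109 = 138/109
47 + 1/(138/109) = 47 + 109/138 = 6595/138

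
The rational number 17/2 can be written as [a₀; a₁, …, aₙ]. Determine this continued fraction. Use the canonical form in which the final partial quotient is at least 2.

[8; 2]

17 ÷ 2 → quotient 8, remainder 1
2 ÷ 1 → quotient 2, remainder 0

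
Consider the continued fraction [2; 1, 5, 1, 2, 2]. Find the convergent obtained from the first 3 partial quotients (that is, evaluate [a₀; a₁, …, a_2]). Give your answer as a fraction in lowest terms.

a_0 = 2: 2/1
a_1 = 1: 3/1
a_2 = 5: 17/6

17/6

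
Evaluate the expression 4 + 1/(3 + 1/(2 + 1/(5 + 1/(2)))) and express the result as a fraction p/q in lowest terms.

356/83

Build up convergents one term at a time:
a_0 = 4: 4/1
a_1 = 3: 13/3
a_2 = 2: 30/7
a_3 = 5: 163/38
a_4 = 2: 356/83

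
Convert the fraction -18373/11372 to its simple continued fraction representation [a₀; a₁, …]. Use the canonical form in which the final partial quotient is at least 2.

[-2; 2, 1, 1, 1, 1, 23, 37]

-18373 ÷ 11372 → quotient -2, remainder 4371
11372 ÷ 4371 → quotient 2, remainder 2630
4371 ÷ 2630 → quotient 1, remainder 1741
2630 ÷ 1741 → quotient 1, remainder 889
1741 ÷ 889 → quotient 1, remainder 852
889 ÷ 852 → quotient 1, remainder 37
852 ÷ 37 → quotient 23, remainder 1
37 ÷ 1 → quotient 37, remainder 0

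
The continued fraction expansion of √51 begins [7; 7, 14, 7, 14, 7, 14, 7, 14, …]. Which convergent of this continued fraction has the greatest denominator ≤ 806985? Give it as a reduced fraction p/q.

List convergents until the denominator exceeds the bound:
a_0 = 7: 7/1  (≤ bound)
a_1 = 7: 50/7  (≤ bound)
a_2 = 14: 707/99  (≤ bound)
a_3 = 7: 4999/700  (≤ bound)
a_4 = 14: 70693/9899  (≤ bound)
a_5 = 7: 499850/69993  (≤ bound)
a_6 = 14: 7068593/989801  (> 806985, stop)

499850/69993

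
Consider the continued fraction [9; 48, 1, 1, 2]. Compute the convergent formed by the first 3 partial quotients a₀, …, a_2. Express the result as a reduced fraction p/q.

442/49

Collapse the nested fraction from the inside out:
Start with 1.
48 + 1/(1/1) = 48 + 1/1 = 49/1
9 + 1/(49/1) = 9 + 1/49 = 442/49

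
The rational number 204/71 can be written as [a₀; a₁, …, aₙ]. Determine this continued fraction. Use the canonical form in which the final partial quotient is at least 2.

Repeatedly divide and take the remainder:
204 ÷ 71 → quotient 2, remainder 62
71 ÷ 62 → quotient 1, remainder 9
62 ÷ 9 → quotient 6, remainder 8
9 ÷ 8 → quotient 1, remainder 1
8 ÷ 1 → quotient 8, remainder 0

[2; 1, 6, 1, 8]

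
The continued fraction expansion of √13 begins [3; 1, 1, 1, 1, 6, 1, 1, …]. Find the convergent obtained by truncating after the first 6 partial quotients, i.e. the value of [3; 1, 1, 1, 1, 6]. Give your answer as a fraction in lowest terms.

119/33

a_0 = 3: 3/1
a_1 = 1: 4/1
a_2 = 1: 7/2
a_3 = 1: 11/3
a_4 = 1: 18/5
a_5 = 6: 119/33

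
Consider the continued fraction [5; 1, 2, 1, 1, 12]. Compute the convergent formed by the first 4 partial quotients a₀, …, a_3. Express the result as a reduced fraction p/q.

23/4

a_0 = 5: 5/1
a_1 = 1: 6/1
a_2 = 2: 17/3
a_3 = 1: 23/4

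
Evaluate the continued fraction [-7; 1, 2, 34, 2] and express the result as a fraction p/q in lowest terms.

-1323/209

Collapse the nested fraction from the inside out:
Start with 2.
34 + 1/(2/1) = 34 + 1/2 = 69/2
2 + 1/(69/2) = 2 + 2/69 = 140/69
1 + 1/(140/69) = 1 + 69/140 = 209/140
-7 + 1/(209/140) = -7 + 140/209 = -1323/209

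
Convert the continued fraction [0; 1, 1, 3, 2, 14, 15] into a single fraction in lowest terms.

1959/3481

a_0 = 0: 0/1
a_1 = 1: 1/1
a_2 = 1: 1/2
a_3 = 3: 4/7
a_4 = 2: 9/16
a_5 = 14: 130/231
a_6 = 15: 1959/3481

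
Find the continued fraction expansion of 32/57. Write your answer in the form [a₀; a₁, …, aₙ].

32 ÷ 57 → quotient 0, remainder 32
57 ÷ 32 → quotient 1, remainder 25
32 ÷ 25 → quotient 1, remainder 7
25 ÷ 7 → quotient 3, remainder 4
7 ÷ 4 → quotient 1, remainder 3
4 ÷ 3 → quotient 1, remainder 1
3 ÷ 1 → quotient 3, remainder 0

[0; 1, 1, 3, 1, 1, 3]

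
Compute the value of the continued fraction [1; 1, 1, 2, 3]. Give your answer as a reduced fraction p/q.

27/17

Build up convergents one term at a time:
a_0 = 1: 1/1
a_1 = 1: 2/1
a_2 = 1: 3/2
a_3 = 2: 8/5
a_4 = 3: 27/17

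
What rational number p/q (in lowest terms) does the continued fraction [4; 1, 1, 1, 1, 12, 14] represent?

Start with 14.
12 + 1/(14/1) = 12 + 1/14 = 169/14
1 + 1/(169/14) = 1 + 14/169 = 183/169
1 + 1/(183/169) = 1 + 169/183 = 352/183
1 + 1/(352/183) = 1 + 183/352 = 535/352
1 + 1/(535/352) = 1 + 352/535 = 887/535
4 + 1/(887/535) = 4 + 535/887 = 4083/887

4083/887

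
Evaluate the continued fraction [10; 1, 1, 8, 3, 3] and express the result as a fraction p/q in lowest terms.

Start with 3.
3 + 1/(3/1) = 3 + 1/3 = 10/3
8 + 1/(10/3) = 8 + 3/10 = 83/10
1 + 1/(83/10) = 1 + 10/83 = 93/83
1 + 1/(93/83) = 1 + 83/93 = 176/93
10 + 1/(176/93) = 10 + 93/176 = 1853/176

1853/176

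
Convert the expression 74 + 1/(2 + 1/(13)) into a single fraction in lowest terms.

2011/27

Start with 13.
2 + 1/(13/1) = 2 + 1/13 = 27/13
74 + 1/(27/13) = 74 + 13/27 = 2011/27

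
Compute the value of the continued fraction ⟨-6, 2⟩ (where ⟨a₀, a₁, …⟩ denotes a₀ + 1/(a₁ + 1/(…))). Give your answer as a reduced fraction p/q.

-11/2

Starting at the tail and folding back:
Start with 2.
-6 + 1/(2/1) = -6 + 1/2 = -11/2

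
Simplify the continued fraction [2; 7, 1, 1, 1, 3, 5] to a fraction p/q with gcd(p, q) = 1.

Work from the innermost term outward:
Start with 5.
3 + 1/(5/1) = 3 + 1/5 = 16/5
1 + 1/(16/5) = 1 + 5/16 = 21/16
1 + 1/(21/16) = 1 + 16/21 = 37/21
1 + 1/(37/21) = 1 + 21/37 = 58/37
7 + 1/(58/37) = 7 + 37/58 = 443/58
2 + 1/(443/58) = 2 + 58/443 = 944/443

944/443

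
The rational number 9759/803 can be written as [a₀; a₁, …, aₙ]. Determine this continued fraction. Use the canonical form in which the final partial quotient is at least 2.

9759 ÷ 803 → quotient 12, remainder 123
803 ÷ 123 → quotient 6, remainder 65
123 ÷ 65 → quotient 1, remainder 58
65 ÷ 58 → quotient 1, remainder 7
58 ÷ 7 → quotient 8, remainder 2
7 ÷ 2 → quotient 3, remainder 1
2 ÷ 1 → quotient 2, remainder 0

[12; 6, 1, 1, 8, 3, 2]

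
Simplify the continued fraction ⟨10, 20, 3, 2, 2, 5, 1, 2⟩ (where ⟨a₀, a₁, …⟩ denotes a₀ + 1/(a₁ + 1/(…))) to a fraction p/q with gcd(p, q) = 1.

a_0 = 10: 10/1
a_1 = 20: 201/20
a_2 = 3: 613/61
a_3 = 2: 1427/142
a_4 = 2: 3467/345
a_5 = 5: 18762/1867
a_6 = 1: 22229/2212
a_7 = 2: 63220/6291

63220/6291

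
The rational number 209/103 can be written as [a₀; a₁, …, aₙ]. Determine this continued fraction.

209 ÷ 103 → quotient 2, remainder 3
103 ÷ 3 → quotient 34, remainder 1
3 ÷ 1 → quotient 3, remainder 0

[2; 34, 3]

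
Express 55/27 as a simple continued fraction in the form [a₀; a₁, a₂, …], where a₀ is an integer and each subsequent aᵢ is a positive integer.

Apply division with remainder until the remainder is 0:
55 ÷ 27 → quotient 2, remainder 1
27 ÷ 1 → quotient 27, remainder 0

[2; 27]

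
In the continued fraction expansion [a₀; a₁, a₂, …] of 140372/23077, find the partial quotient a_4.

140372 ÷ 23077 → quotient 6, remainder 1910
23077 ÷ 1910 → quotient 12, remainder 157
1910 ÷ 157 → quotient 12, remainder 26
157 ÷ 26 → quotient 6, remainder 1
26 ÷ 1 → quotient 26, remainder 0

26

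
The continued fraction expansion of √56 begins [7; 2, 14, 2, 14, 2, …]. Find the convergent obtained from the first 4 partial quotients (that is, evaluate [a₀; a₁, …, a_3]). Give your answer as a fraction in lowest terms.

449/60

Start with 2.
14 + 1/(2/1) = 14 + 1/2 = 29/2
2 + 1/(29/2) = 2 + 2/29 = 60/29
7 + 1/(60/29) = 7 + 29/60 = 449/60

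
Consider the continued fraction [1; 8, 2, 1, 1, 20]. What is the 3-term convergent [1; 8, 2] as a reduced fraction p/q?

a_0 = 1: 1/1
a_1 = 8: 9/8
a_2 = 2: 19/17

19/17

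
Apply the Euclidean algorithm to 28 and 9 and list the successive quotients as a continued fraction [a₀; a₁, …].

[3; 9]

28 = 3·9 + 1, so a_0 = 3
9 = 9·1 + 0, so a_1 = 9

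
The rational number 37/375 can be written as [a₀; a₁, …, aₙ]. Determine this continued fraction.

[0; 10, 7, 2, 2]

Run the Euclidean algorithm, recording each quotient:
37 ÷ 375 → quotient 0, remainder 37
375 ÷ 37 → quotient 10, remainder 5
37 ÷ 5 → quotient 7, remainder 2
5 ÷ 2 → quotient 2, remainder 1
2 ÷ 1 → quotient 2, remainder 0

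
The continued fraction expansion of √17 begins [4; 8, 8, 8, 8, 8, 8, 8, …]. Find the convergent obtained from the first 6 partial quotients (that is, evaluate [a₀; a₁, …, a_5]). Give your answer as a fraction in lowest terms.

143649/34840

Build up convergents one term at a time:
a_0 = 4: 4/1
a_1 = 8: 33/8
a_2 = 8: 268/65
a_3 = 8: 2177/528
a_4 = 8: 17684/4289
a_5 = 8: 143649/34840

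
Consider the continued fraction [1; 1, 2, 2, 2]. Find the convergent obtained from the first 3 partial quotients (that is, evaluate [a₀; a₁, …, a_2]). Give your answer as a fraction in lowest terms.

5/3

Starting at the tail and folding back:
Start with 2.
1 + 1/(2/1) = 1 + 1/2 = 3/2
1 + 1/(3/2) = 1 + 2/3 = 5/3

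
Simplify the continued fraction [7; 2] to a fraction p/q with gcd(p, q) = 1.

15/2

Start with 2.
7 + 1/(2/1) = 7 + 1/2 = 15/2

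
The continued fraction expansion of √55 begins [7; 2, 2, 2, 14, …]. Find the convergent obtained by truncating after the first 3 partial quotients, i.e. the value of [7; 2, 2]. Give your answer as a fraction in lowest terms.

37/5

Collapse the nested fraction from the inside out:
Start with 2.
2 + 1/(2/1) = 2 + 1/2 = 5/2
7 + 1/(5/2) = 7 + 2/5 = 37/5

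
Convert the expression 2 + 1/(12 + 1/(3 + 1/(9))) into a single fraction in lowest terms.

Start with 9.
3 + 1/(9/1) = 3 + 1/9 = 28/9
12 + 1/(28/9) = 12 + 9/28 = 345/28
2 + 1/(345/28) = 2 + 28/345 = 718/345

718/345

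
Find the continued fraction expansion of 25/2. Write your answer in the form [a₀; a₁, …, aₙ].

[12; 2]

Repeatedly divide and take the remainder:
25 = 12·2 + 1, so a_0 = 12
2 = 2·1 + 0, so a_1 = 2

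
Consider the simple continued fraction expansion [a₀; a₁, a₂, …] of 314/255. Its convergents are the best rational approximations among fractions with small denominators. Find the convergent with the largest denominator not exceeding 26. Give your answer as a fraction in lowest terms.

a_0 = 1: 1/1  (≤ bound)
a_1 = 4: 5/4  (≤ bound)
a_2 = 3: 16/13  (≤ bound)
a_3 = 9: 149/121  (> 26, stop)

16/13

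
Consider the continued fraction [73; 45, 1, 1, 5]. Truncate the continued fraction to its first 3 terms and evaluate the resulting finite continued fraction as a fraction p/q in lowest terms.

3359/46

Build up convergents one term at a time:
a_0 = 73: 73/1
a_1 = 45: 3286/45
a_2 = 1: 3359/46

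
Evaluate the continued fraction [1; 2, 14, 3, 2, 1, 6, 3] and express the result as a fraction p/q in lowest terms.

9262/6245

a_0 = 1: 1/1
a_1 = 2: 3/2
a_2 = 14: 43/29
a_3 = 3: 132/89
a_4 = 2: 307/207
a_5 = 1: 439/296
a_6 = 6: 2941/1983
a_7 = 3: 9262/6245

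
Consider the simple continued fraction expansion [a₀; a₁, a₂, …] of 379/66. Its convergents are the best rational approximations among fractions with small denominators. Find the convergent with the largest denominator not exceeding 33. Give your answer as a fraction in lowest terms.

List convergents until the denominator exceeds the bound:
a_0 = 5: 5/1  (≤ bound)
a_1 = 1: 6/1  (≤ bound)
a_2 = 2: 17/3  (≤ bound)
a_3 = 1: 23/4  (≤ bound)
a_4 = 7: 178/31  (≤ bound)
a_5 = 2: 379/66  (> 33, stop)

178/31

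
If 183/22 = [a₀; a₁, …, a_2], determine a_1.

3

Apply division with remainder until the remainder is 0:
183 ÷ 22 → quotient 8, remainder 7
22 ÷ 7 → quotient 3, remainder 1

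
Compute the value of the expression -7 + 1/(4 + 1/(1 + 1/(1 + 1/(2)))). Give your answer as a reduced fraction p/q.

Build up convergents one term at a time:
a_0 = -7: -7/1
a_1 = 4: -27/4
a_2 = 1: -34/5
a_3 = 1: -61/9
a_4 = 2: -156/23

-156/23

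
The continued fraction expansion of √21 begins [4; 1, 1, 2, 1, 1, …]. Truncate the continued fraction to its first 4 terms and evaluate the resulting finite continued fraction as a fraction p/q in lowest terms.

a_0 = 4: 4/1
a_1 = 1: 5/1
a_2 = 1: 9/2
a_3 = 2: 23/5

23/5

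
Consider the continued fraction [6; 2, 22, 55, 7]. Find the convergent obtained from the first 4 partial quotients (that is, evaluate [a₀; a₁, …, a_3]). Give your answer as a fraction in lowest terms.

Compute successive convergents:
a_0 = 6: 6/1
a_1 = 2: 13/2
a_2 = 22: 292/45
a_3 = 55: 16073/2477

16073/2477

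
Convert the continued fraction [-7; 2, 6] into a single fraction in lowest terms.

-85/13

a_0 = -7: -7/1
a_1 = 2: -13/2
a_2 = 6: -85/13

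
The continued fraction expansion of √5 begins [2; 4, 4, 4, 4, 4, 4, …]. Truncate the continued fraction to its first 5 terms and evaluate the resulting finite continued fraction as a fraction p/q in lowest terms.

682/305

Start with 4.
4 + 1/(4/1) = 4 + 1/4 = 17/4
4 + 1/(17/4) = 4 + 4/17 = 72/17
4 + 1/(72/17) = 4 + 17/72 = 305/72
2 + 1/(305/72) = 2 + 72/305 = 682/305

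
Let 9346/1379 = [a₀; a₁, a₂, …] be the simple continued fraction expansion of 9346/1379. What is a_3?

2

9346 = 6·1379 + 1072, so a_0 = 6
1379 = 1·1072 + 307, so a_1 = 1
1072 = 3·307 + 151, so a_2 = 3
307 = 2·151 + 5, so a_3 = 2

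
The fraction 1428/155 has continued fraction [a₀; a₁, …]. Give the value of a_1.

4

1428 = 9·155 + 33, so a_0 = 9
155 = 4·33 + 23, so a_1 = 4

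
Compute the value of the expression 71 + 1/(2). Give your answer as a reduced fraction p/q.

Work from the innermost term outward:
Start with 2.
71 + 1/(2/1) = 71 + 1/2 = 143/2

143/2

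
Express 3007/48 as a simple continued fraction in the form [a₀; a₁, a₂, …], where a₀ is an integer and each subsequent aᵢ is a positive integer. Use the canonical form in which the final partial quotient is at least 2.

[62; 1, 1, 1, 4, 1, 2]

3007 ÷ 48 → quotient 62, remainder 31
48 ÷ 31 → quotient 1, remainder 17
31 ÷ 17 → quotient 1, remainder 14
17 ÷ 14 → quotient 1, remainder 3
14 ÷ 3 → quotient 4, remainder 2
3 ÷ 2 → quotient 1, remainder 1
2 ÷ 1 → quotient 2, remainder 0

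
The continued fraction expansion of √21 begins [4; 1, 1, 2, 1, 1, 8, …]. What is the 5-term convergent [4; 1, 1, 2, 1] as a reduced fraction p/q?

Compute successive convergents:
a_0 = 4: 4/1
a_1 = 1: 5/1
a_2 = 1: 9/2
a_3 = 2: 23/5
a_4 = 1: 32/7

32/7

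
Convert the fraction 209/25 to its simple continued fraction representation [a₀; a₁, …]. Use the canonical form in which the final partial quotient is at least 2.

[8; 2, 1, 3, 2]

209 = 8·25 + 9, so a_0 = 8
25 = 2·9 + 7, so a_1 = 2
9 = 1·7 + 2, so a_2 = 1
7 = 3·2 + 1, so a_3 = 3
2 = 2·1 + 0, so a_4 = 2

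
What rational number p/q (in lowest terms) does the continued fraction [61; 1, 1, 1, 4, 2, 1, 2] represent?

a_0 = 61: 61/1
a_1 = 1: 62/1
a_2 = 1: 123/2
a_3 = 1: 185/3
a_4 = 4: 863/14
a_5 = 2: 1911/31
a_6 = 1: 2774/45
a_7 = 2: 7459/121

7459/121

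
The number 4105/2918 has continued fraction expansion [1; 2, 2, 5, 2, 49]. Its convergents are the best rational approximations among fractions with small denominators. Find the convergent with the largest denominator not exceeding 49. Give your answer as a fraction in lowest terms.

a_0 = 1: 1/1  (≤ bound)
a_1 = 2: 3/2  (≤ bound)
a_2 = 2: 7/5  (≤ bound)
a_3 = 5: 38/27  (≤ bound)
a_4 = 2: 83/59  (> 49, stop)

38/27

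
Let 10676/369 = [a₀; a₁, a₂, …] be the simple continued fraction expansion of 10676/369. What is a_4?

3

Run the Euclidean algorithm, recording each quotient:
10676 ÷ 369 → quotient 28, remainder 344
369 ÷ 344 → quotient 1, remainder 25
344 ÷ 25 → quotient 13, remainder 19
25 ÷ 19 → quotient 1, remainder 6
19 ÷ 6 → quotient 3, remainder 1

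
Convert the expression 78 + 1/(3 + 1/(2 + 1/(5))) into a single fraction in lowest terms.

Start with 5.
2 + 1/(5/1) = 2 + 1/5 = 11/5
3 + 1/(11/5) = 3 + 5/11 = 38/11
78 + 1/(38/11) = 78 + 11/38 = 2975/38

2975/38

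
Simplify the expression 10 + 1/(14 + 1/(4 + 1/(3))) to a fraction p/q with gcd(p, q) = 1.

a_0 = 10: 10/1
a_1 = 14: 141/14
a_2 = 4: 574/57
a_3 = 3: 1863/185

1863/185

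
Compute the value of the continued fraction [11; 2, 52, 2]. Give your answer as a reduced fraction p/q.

Start with 2.
52 + 1/(2/1) = 52 + 1/2 = 105/2
2 + 1/(105/2) = 2 + 2/105 = 212/105
11 + 1/(212/105) = 11 + 105/212 = 2437/212

2437/212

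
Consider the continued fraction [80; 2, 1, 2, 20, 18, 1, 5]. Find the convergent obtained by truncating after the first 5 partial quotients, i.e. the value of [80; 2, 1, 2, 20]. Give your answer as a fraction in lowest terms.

a_0 = 80: 80/1
a_1 = 2: 161/2
a_2 = 1: 241/3
a_3 = 2: 643/8
a_4 = 20: 13101/163

13101/163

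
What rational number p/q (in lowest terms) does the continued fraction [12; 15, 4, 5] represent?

Start with 5.
4 + 1/(5/1) = 4 + 1/5 = 21/5
15 + 1/(21/5) = 15 + 5/21 = 320/21
12 + 1/(320/21) = 12 + 21/320 = 3861/320

3861/320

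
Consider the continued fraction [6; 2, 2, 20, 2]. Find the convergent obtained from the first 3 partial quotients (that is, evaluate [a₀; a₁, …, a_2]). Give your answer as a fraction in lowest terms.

Start with 2.
2 + 1/(2/1) = 2 + 1/2 = 5/2
6 + 1/(5/2) = 6 + 2/5 = 32/5

32/5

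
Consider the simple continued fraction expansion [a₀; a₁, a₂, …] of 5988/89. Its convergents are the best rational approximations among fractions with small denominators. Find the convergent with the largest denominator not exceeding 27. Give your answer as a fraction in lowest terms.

1682/25

List convergents until the denominator exceeds the bound:
a_0 = 67: 67/1  (≤ bound)
a_1 = 3: 202/3  (≤ bound)
a_2 = 1: 269/4  (≤ bound)
a_3 = 1: 471/7  (≤ bound)
a_4 = 3: 1682/25  (≤ bound)
a_5 = 1: 2153/32  (> 27, stop)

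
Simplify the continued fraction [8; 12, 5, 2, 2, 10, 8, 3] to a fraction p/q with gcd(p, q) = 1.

699802/86587

Use the convergent recurrence hₖ = aₖ·hₖ₋₁ + hₖ₋₂ (and likewise for the denominators kₖ):
a_0 = 8: 8/1
a_1 = 12: 97/12
a_2 = 5: 493/61
a_3 = 2: 1083/134
a_4 = 2: 2659/329
a_5 = 10: 27673/3424
a_6 = 8: 224043/27721
a_7 = 3: 699802/86587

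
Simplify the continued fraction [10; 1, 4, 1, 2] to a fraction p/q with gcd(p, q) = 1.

Collapse the nested fraction from the inside out:
Start with 2.
1 + 1/(2/1) = 1 + 1/2 = 3/2
4 + 1/(3/2) = 4 + 2/3 = 14/3
1 + 1/(14/3) = 1 + 3/14 = 17/14
10 + 1/(17/14) = 10 + 14/17 = 184/17

184/17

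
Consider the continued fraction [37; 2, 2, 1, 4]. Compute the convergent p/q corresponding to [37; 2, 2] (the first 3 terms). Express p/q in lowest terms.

187/5

Use the convergent recurrence hₖ = aₖ·hₖ₋₁ + hₖ₋₂ (and likewise for the denominators kₖ):
a_0 = 37: 37/1
a_1 = 2: 75/2
a_2 = 2: 187/5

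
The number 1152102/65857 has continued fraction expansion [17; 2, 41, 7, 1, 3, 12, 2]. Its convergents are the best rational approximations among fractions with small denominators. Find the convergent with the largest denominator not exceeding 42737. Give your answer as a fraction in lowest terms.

553475/31638

List convergents until the denominator exceeds the bound:
a_0 = 17: 17/1  (≤ bound)
a_1 = 2: 35/2  (≤ bound)
a_2 = 41: 1452/83  (≤ bound)
a_3 = 7: 10199/583  (≤ bound)
a_4 = 1: 11651/666  (≤ bound)
a_5 = 3: 45152/2581  (≤ bound)
a_6 = 12: 553475/31638  (≤ bound)
a_7 = 2: 1152102/65857  (> 42737, stop)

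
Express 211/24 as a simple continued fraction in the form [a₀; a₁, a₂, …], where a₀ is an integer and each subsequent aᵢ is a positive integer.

[8; 1, 3, 1, 4]

211 ÷ 24 → quotient 8, remainder 19
24 ÷ 19 → quotient 1, remainder 5
19 ÷ 5 → quotient 3, remainder 4
5 ÷ 4 → quotient 1, remainder 1
4 ÷ 1 → quotient 4, remainder 0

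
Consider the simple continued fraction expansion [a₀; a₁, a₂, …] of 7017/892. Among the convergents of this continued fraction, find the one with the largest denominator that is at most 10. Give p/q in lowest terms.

a_0 = 7: 7/1  (≤ bound)
a_1 = 1: 8/1  (≤ bound)
a_2 = 6: 55/7  (≤ bound)
a_3 = 2: 118/15  (> 10, stop)

55/7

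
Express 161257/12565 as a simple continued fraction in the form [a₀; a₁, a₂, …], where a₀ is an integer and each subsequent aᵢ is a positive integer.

Apply division with remainder until the remainder is 0:
⌊161257/12565⌋ = 12, remainder 10477
⌊12565/10477⌋ = 1, remainder 2088
⌊10477/2088⌋ = 5, remainder 37
⌊2088/37⌋ = 56, remainder 16
⌊37/16⌋ = 2, remainder 5
⌊16/5⌋ = 3, remainder 1
⌊5/1⌋ = 5, remainder 0

[12; 1, 5, 56, 2, 3, 5]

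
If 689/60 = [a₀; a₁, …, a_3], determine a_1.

2

689 ÷ 60 → quotient 11, remainder 29
60 ÷ 29 → quotient 2, remainder 2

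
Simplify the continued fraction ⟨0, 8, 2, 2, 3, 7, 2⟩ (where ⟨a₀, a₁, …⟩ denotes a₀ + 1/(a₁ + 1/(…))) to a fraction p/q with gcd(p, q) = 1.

Build up convergents one term at a time:
a_0 = 0: 0/1
a_1 = 8: 1/8
a_2 = 2: 2/17
a_3 = 2: 5/42
a_4 = 3: 17/143
a_5 = 7: 124/1043
a_6 = 2: 265/2229

265/2229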